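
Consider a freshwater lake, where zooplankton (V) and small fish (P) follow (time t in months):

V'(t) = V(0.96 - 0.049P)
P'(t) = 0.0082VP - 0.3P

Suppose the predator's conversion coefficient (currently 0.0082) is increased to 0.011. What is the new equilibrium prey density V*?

V* ≈ 27.3

At the interior fixed point, setting dP/dt = 0 with P > 0 fixes V* = (predator death rate)/(VP coefficient) — independent of the other coefficients.
With the change, V* = 0.3/0.011 = 27.3; it falls from 36.6.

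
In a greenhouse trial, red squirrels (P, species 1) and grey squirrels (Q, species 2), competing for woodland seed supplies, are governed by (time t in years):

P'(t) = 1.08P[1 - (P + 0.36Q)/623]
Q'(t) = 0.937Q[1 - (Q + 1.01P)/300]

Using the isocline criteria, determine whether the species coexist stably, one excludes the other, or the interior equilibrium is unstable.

species 1 excludes species 2

Compare the nullcline intercepts: K1/α12 = 623/0.36 = 1730 > K2 = 300; K2/α21 = 300/1.01 = 297 < K1 = 623.
Since the inequalities point opposite ways, species 1 can invade but species 2 cannot.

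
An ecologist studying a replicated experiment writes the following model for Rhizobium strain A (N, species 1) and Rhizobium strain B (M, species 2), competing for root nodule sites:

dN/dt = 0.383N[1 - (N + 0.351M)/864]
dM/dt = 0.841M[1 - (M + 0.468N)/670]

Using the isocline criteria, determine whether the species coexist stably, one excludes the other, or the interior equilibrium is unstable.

Compare the nullcline intercepts: K1/α12 = 864/0.351 = 2460 > K2 = 670; K2/α21 = 670/0.468 = 1430 > K1 = 864.
Since both inequalities hold, each species can invade when rare, so the interior equilibrium is stable.

stable coexistence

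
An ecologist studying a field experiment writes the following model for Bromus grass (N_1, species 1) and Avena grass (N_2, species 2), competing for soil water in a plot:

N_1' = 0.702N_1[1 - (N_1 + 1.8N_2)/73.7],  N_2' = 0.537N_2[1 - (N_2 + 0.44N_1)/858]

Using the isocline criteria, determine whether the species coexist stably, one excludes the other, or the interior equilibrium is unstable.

species 2 excludes species 1

Compare the nullcline intercepts: K1/α12 = 73.7/1.8 = 40.9 < K2 = 858; K2/α21 = 858/0.44 = 1950 > K1 = 73.7.
Since the inequalities point opposite ways, species 2 can invade but species 1 cannot.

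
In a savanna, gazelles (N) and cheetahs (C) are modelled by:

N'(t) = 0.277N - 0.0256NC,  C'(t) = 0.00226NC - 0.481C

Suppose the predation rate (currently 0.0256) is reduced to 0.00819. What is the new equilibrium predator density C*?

At the interior fixed point, setting dN/dt = 0 with N > 0 fixes C* = (prey growth rate)/(NC coefficient) — independent of the other coefficients.
With the change, C* = 0.277/0.00819 = 33.8; it rises from 10.8.

C* ≈ 33.8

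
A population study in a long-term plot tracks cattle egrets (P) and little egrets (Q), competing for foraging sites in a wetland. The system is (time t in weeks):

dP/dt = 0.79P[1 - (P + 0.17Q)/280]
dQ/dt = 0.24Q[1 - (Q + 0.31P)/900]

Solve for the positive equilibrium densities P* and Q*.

Setting both brackets to zero gives the nullclines P + 0.17Q = 280 and 0.31P + Q = 900.
Substituting Q = 900 - 0.31P into the first: P(1 - 0.17·0.31) = 280 - 0.17·900.
So P* = 127/0.947 = 134, and then Q* = 900 - 0.31·134 = 858.

P* ≈ 134, Q* ≈ 858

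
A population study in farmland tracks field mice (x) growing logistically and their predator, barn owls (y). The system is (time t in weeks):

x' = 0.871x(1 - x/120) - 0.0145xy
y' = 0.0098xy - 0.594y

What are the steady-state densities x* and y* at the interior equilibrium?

x* ≈ 60.6, y* ≈ 29.7

From dy/dt = 0 with y > 0: 0.0098x* = 0.594, so x* = 60.6.
Substitute into dx/dt = 0: 0.871(1 - 60.6/120) = 0.0145y*.
The bracket is 0.495, giving y* = 0.431/0.0145 = 29.7.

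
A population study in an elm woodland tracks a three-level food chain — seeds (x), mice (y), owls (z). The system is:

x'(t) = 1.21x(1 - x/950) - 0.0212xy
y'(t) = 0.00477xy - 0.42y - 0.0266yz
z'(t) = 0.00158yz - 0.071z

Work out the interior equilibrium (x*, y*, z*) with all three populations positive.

From dz/dt = 0: 0.00158y* = 0.071, so y* = 44.9.
From dx/dt = 0: 1.21(1 - x*/950) = 0.0212·44.9, giving x* = 950·(1 - 0.787) = 202.
From dy/dt = 0: 0.00477·202 - 0.42 = 0.0266z*, so z* = 0.544/0.0266 = 20.4.

x* ≈ 202, y* ≈ 44.9, z* ≈ 20.4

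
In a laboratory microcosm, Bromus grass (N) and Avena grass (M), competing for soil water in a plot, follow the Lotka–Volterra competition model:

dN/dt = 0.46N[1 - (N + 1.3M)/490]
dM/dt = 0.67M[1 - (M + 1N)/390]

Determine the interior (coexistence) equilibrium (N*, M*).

N* ≈ 56.7, M* ≈ 333

Setting both brackets to zero gives the nullclines N + 1.3M = 490 and 1N + M = 390.
Substituting M = 390 - 1N into the first: N(1 - 1.3·1) = 490 - 1.3·390.
So N* = -17/-0.3 = 56.7, and then M* = 390 - 1·56.7 = 333.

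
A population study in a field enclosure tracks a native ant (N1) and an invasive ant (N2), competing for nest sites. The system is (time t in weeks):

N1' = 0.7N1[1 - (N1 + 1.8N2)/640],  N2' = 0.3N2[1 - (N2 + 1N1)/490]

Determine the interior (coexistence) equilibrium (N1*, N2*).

Setting both brackets to zero gives the nullclines N1 + 1.8N2 = 640 and 1N1 + N2 = 490.
Substituting N2 = 490 - 1N1 into the first: N1(1 - 1.8·1) = 640 - 1.8·490.
So N1* = -242/-0.8 = 302, and then N2* = 490 - 1·302 = 188.

N1* ≈ 302, N2* ≈ 188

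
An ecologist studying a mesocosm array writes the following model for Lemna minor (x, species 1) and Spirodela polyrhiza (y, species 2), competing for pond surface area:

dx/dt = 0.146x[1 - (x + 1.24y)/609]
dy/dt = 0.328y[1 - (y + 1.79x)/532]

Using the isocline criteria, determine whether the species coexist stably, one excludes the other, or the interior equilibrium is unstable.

unstable coexistence (outcome depends on initial conditions)

Compare the nullcline intercepts: K1/α12 = 609/1.24 = 491 < K2 = 532; K2/α21 = 532/1.79 = 297 < K1 = 609.
Since both are reversed, neither can invade when rare; the interior point is a saddle.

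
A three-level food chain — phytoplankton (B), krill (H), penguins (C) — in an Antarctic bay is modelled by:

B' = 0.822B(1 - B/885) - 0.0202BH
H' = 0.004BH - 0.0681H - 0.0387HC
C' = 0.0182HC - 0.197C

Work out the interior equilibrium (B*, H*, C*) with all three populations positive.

B* ≈ 650, H* ≈ 10.8, C* ≈ 65.4

From dC/dt = 0: 0.0182H* = 0.197, so H* = 10.8.
From dB/dt = 0: 0.822(1 - B*/885) = 0.0202·10.8, giving B* = 885·(1 - 0.266) = 650.
From dH/dt = 0: 0.004·650 - 0.0681 = 0.0387C*, so C* = 2.53/0.0387 = 65.4.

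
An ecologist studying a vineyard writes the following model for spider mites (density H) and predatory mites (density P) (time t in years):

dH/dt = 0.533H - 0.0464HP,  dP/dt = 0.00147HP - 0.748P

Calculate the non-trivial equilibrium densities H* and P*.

H* ≈ 509, P* ≈ 11.5

Set dP/dt = 0 with P > 0: 0.00147H - 0.748 = 0, so H* = 0.748/0.00147 = 509.
Set dH/dt = 0 with H > 0: 0.533 - 0.0464P = 0, so P* = 0.533/0.0464 = 11.5.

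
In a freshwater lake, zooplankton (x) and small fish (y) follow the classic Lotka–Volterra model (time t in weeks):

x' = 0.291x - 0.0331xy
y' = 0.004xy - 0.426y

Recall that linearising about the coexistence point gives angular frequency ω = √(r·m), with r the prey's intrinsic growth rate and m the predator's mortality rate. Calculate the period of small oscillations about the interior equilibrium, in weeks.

T ≈ 17.8 weeks

Here r = 0.291 and m = 0.426, so r·m = 0.124.
ω = √0.124 = 0.352 per week, hence T = 2π/ω ≈ 17.8 weeks.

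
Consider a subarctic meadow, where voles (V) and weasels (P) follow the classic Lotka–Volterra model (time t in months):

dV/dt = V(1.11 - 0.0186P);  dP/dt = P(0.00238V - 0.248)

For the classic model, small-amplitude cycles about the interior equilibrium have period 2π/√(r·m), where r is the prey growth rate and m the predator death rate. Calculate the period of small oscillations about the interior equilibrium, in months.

Here r = 1.11 and m = 0.248, so r·m = 0.275.
ω = √0.275 = 0.525 per month, hence T = 2π/ω ≈ 12 months.

T ≈ 12 months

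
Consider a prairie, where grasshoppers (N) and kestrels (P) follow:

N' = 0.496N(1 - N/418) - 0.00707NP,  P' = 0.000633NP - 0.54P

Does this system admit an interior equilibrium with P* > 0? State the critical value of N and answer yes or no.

The predator equation gives dP/dt > 0 only when N > 0.54/0.000633 = 853.
Without the predator, N → K = 418. Since 418 < 853, the predator cannot invade.

Threshold N = 853; K < 853, so no, the predator goes extinct.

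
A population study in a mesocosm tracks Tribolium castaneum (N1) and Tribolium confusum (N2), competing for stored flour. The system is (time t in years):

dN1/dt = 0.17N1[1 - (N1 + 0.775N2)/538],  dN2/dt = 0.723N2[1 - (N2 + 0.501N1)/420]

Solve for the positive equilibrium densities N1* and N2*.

N1* ≈ 347, N2* ≈ 246

Setting both brackets to zero gives the nullclines N1 + 0.775N2 = 538 and 0.501N1 + N2 = 420.
Substituting N2 = 420 - 0.501N1 into the first: N1(1 - 0.775·0.501) = 538 - 0.775·420.
So N1* = 212/0.612 = 347, and then N2* = 420 - 0.501·347 = 246.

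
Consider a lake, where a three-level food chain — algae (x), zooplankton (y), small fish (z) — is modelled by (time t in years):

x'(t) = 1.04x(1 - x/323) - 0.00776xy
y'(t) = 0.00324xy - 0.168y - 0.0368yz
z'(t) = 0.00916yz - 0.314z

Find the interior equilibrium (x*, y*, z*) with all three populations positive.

From dz/dt = 0: 0.00916y* = 0.314, so y* = 34.3.
From dx/dt = 0: 1.04(1 - x*/323) = 0.00776·34.3, giving x* = 323·(1 - 0.256) = 240.
From dy/dt = 0: 0.00324·240 - 0.168 = 0.0368z*, so z* = 0.611/0.0368 = 16.6.

x* ≈ 240, y* ≈ 34.3, z* ≈ 16.6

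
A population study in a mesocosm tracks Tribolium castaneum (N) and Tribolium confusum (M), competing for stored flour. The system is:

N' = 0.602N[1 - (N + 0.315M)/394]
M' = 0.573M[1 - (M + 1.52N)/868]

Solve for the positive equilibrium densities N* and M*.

Setting both brackets to zero gives the nullclines N + 0.315M = 394 and 1.52N + M = 868.
Substituting M = 868 - 1.52N into the first: N(1 - 0.315·1.52) = 394 - 0.315·868.
So N* = 121/0.521 = 231, and then M* = 868 - 1.52·231 = 516.

N* ≈ 231, M* ≈ 516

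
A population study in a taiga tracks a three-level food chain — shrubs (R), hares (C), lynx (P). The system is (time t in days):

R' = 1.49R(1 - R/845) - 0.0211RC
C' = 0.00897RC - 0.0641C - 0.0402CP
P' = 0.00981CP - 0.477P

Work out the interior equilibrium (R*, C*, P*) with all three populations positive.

From dP/dt = 0: 0.00981C* = 0.477, so C* = 48.6.
From dR/dt = 0: 1.49(1 - R*/845) = 0.0211·48.6, giving R* = 845·(1 - 0.689) = 263.
From dC/dt = 0: 0.00897·263 - 0.0641 = 0.0402P*, so P* = 2.3/0.0402 = 57.1.

R* ≈ 263, C* ≈ 48.6, P* ≈ 57.1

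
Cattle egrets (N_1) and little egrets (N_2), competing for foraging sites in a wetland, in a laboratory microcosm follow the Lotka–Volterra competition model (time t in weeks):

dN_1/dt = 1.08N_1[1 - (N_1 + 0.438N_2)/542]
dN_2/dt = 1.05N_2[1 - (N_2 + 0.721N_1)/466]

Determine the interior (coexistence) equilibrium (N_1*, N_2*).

Setting both brackets to zero gives the nullclines N_1 + 0.438N_2 = 542 and 0.721N_1 + N_2 = 466.
Substituting N_2 = 466 - 0.721N_1 into the first: N_1(1 - 0.438·0.721) = 542 - 0.438·466.
So N_1* = 338/0.684 = 494, and then N_2* = 466 - 0.721·494 = 110.

N_1* ≈ 494, N_2* ≈ 110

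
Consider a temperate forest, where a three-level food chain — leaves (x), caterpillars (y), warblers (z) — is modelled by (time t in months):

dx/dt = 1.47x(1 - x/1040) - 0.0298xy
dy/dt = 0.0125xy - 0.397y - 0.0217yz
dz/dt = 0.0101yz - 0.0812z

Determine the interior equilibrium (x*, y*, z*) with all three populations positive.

x* ≈ 871, y* ≈ 8.04, z* ≈ 483

From dz/dt = 0: 0.0101y* = 0.0812, so y* = 8.04.
From dx/dt = 0: 1.47(1 - x*/1040) = 0.0298·8.04, giving x* = 1040·(1 - 0.163) = 871.
From dy/dt = 0: 0.0125·871 - 0.397 = 0.0217z*, so z* = 10.5/0.0217 = 483.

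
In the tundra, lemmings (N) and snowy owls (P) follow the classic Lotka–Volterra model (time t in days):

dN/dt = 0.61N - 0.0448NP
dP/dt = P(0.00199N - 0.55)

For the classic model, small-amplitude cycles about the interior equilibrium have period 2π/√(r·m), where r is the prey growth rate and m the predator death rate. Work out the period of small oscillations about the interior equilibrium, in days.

T ≈ 10.8 days

Here r = 0.61 and m = 0.55, so r·m = 0.336.
ω = √0.336 = 0.579 per day, hence T = 2π/ω ≈ 10.8 days.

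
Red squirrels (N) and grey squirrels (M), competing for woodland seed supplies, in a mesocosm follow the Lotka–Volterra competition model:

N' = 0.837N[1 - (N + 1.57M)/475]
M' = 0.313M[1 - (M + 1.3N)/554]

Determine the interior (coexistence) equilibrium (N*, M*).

N* ≈ 379, M* ≈ 61

Setting both brackets to zero gives the nullclines N + 1.57M = 475 and 1.3N + M = 554.
Substituting M = 554 - 1.3N into the first: N(1 - 1.57·1.3) = 475 - 1.57·554.
So N* = -395/-1.04 = 379, and then M* = 554 - 1.3·379 = 61.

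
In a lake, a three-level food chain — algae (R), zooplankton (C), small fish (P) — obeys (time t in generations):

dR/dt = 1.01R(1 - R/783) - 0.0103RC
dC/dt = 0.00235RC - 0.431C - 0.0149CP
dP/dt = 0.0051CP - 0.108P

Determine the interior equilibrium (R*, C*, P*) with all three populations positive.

R* ≈ 614, C* ≈ 21.2, P* ≈ 67.9

From dP/dt = 0: 0.0051C* = 0.108, so C* = 21.2.
From dR/dt = 0: 1.01(1 - R*/783) = 0.0103·21.2, giving R* = 783·(1 - 0.216) = 614.
From dC/dt = 0: 0.00235·614 - 0.431 = 0.0149P*, so P* = 1.01/0.0149 = 67.9.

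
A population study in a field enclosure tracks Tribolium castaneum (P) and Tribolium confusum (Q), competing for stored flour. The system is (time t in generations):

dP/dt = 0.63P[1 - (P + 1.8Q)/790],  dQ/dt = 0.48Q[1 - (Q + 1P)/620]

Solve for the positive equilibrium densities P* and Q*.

Setting both brackets to zero gives the nullclines P + 1.8Q = 790 and 1P + Q = 620.
Substituting Q = 620 - 1P into the first: P(1 - 1.8·1) = 790 - 1.8·620.
So P* = -326/-0.8 = 408, and then Q* = 620 - 1·408 = 212.

P* ≈ 408, Q* ≈ 212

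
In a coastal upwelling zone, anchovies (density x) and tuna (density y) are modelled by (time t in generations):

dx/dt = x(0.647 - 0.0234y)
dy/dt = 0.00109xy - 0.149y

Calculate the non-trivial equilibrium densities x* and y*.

x* ≈ 137, y* ≈ 27.6

Set dy/dt = 0 with y > 0: 0.00109x - 0.149 = 0, so x* = 0.149/0.00109 = 137.
Set dx/dt = 0 with x > 0: 0.647 - 0.0234y = 0, so y* = 0.647/0.0234 = 27.6.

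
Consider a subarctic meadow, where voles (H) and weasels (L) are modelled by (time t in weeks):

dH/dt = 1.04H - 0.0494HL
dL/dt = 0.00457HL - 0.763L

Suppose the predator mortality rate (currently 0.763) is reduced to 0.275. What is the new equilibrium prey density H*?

At the interior fixed point, setting dL/dt = 0 with L > 0 fixes H* = (predator death rate)/(HL coefficient) — independent of the other coefficients.
With the change, H* = 0.275/0.00457 = 60.2; it falls from 167.

H* ≈ 60.2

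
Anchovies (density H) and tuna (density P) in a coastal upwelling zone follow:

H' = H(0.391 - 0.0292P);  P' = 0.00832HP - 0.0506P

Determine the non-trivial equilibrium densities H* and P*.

Set dP/dt = 0 with P > 0: 0.00832H - 0.0506 = 0, so H* = 0.0506/0.00832 = 6.08.
Set dH/dt = 0 with H > 0: 0.391 - 0.0292P = 0, so P* = 0.391/0.0292 = 13.4.

H* ≈ 6.08, P* ≈ 13.4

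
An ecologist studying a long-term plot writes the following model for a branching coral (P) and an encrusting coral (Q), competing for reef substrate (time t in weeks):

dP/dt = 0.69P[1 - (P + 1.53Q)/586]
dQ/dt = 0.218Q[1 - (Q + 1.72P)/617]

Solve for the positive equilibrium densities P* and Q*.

P* ≈ 219, Q* ≈ 240

Setting both brackets to zero gives the nullclines P + 1.53Q = 586 and 1.72P + Q = 617.
Substituting Q = 617 - 1.72P into the first: P(1 - 1.53·1.72) = 586 - 1.53·617.
So P* = -358/-1.63 = 219, and then Q* = 617 - 1.72·219 = 240.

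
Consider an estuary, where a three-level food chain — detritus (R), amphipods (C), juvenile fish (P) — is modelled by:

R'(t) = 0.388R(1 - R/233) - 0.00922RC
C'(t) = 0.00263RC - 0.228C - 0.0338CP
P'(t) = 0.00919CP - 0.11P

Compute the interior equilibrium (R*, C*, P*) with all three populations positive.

From dP/dt = 0: 0.00919C* = 0.11, so C* = 12.
From dR/dt = 0: 0.388(1 - R*/233) = 0.00922·12, giving R* = 233·(1 - 0.284) = 167.
From dC/dt = 0: 0.00263·167 - 0.228 = 0.0338P*, so P* = 0.21/0.0338 = 6.23.

R* ≈ 167, C* ≈ 12, P* ≈ 6.23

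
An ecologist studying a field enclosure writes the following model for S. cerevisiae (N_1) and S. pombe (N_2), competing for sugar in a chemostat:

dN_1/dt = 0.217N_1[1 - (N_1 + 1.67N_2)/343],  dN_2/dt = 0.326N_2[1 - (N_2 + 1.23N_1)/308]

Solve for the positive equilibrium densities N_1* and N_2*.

N_1* ≈ 163, N_2* ≈ 108

Setting both brackets to zero gives the nullclines N_1 + 1.67N_2 = 343 and 1.23N_1 + N_2 = 308.
Substituting N_2 = 308 - 1.23N_1 into the first: N_1(1 - 1.67·1.23) = 343 - 1.67·308.
So N_1* = -171/-1.05 = 163, and then N_2* = 308 - 1.23·163 = 108.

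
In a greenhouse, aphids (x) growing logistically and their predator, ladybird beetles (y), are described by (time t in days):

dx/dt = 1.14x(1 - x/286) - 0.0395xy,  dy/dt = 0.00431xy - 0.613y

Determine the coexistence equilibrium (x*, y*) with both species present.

From dy/dt = 0 with y > 0: 0.00431x* = 0.613, so x* = 142.
Substitute into dx/dt = 0: 1.14(1 - 142/286) = 0.0395y*.
The bracket is 0.503, giving y* = 0.573/0.0395 = 14.5.

x* ≈ 142, y* ≈ 14.5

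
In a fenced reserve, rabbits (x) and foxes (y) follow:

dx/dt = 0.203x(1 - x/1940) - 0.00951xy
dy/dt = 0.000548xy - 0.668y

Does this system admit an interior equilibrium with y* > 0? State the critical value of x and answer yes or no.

Threshold x = 1220; K > 1220, so yes, the predator persists.

The predator equation gives dy/dt > 0 only when x > 0.668/0.000548 = 1220.
Without the predator, x → K = 1940. Since 1940 > 1220, the predator can invade and persist.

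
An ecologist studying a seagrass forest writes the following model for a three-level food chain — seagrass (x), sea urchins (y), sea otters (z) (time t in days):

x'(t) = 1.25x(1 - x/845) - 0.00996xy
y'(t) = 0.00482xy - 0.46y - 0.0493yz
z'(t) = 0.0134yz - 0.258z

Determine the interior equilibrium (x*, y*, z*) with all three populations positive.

From dz/dt = 0: 0.0134y* = 0.258, so y* = 19.3.
From dx/dt = 0: 1.25(1 - x*/845) = 0.00996·19.3, giving x* = 845·(1 - 0.153) = 715.
From dy/dt = 0: 0.00482·715 - 0.46 = 0.0493z*, so z* = 2.99/0.0493 = 60.6.

x* ≈ 715, y* ≈ 19.3, z* ≈ 60.6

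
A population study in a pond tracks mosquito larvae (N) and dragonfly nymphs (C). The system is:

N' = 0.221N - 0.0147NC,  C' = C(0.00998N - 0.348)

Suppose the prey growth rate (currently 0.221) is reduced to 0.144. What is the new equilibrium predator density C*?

C* ≈ 9.8

At the interior fixed point, setting dN/dt = 0 with N > 0 fixes C* = (prey growth rate)/(NC coefficient) — independent of the other coefficients.
With the change, C* = 0.144/0.0147 = 9.8; it falls from 15.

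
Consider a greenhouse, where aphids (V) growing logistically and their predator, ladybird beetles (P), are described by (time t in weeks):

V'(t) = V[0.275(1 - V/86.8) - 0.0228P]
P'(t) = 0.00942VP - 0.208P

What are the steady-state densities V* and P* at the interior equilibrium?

V* ≈ 22.1, P* ≈ 8.99

From dP/dt = 0 with P > 0: 0.00942V* = 0.208, so V* = 22.1.
Substitute into dV/dt = 0: 0.275(1 - 22.1/86.8) = 0.0228P*.
The bracket is 0.746, giving P* = 0.205/0.0228 = 8.99.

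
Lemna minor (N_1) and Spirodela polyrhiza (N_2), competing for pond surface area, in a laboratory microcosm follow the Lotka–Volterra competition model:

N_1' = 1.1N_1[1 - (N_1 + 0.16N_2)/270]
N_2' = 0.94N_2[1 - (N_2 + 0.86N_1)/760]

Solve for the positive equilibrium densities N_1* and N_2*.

Setting both brackets to zero gives the nullclines N_1 + 0.16N_2 = 270 and 0.86N_1 + N_2 = 760.
Substituting N_2 = 760 - 0.86N_1 into the first: N_1(1 - 0.16·0.86) = 270 - 0.16·760.
So N_1* = 148/0.862 = 172, and then N_2* = 760 - 0.86·172 = 612.

N_1* ≈ 172, N_2* ≈ 612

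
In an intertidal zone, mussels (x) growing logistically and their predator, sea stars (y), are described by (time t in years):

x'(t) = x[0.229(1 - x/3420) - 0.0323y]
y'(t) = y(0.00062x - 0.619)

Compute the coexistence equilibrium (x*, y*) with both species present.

x* ≈ 998, y* ≈ 5.02

From dy/dt = 0 with y > 0: 0.00062x* = 0.619, so x* = 998.
Substitute into dx/dt = 0: 0.229(1 - 998/3420) = 0.0323y*.
The bracket is 0.708, giving y* = 0.162/0.0323 = 5.02.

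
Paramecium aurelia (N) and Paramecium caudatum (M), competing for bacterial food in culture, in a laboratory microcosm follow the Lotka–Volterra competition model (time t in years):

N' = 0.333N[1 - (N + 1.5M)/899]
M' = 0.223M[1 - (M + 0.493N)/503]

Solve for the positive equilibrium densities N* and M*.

N* ≈ 555, M* ≈ 230

Setting both brackets to zero gives the nullclines N + 1.5M = 899 and 0.493N + M = 503.
Substituting M = 503 - 0.493N into the first: N(1 - 1.5·0.493) = 899 - 1.5·503.
So N* = 144/0.26 = 555, and then M* = 503 - 0.493·555 = 230.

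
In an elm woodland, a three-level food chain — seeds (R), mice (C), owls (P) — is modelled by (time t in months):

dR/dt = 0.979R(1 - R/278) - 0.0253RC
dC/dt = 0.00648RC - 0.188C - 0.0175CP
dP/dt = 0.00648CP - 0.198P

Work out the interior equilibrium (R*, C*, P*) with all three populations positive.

From dP/dt = 0: 0.00648C* = 0.198, so C* = 30.6.
From dR/dt = 0: 0.979(1 - R*/278) = 0.0253·30.6, giving R* = 278·(1 - 0.79) = 58.5.
From dC/dt = 0: 0.00648·58.5 - 0.188 = 0.0175P*, so P* = 0.191/0.0175 = 10.9.

R* ≈ 58.5, C* ≈ 30.6, P* ≈ 10.9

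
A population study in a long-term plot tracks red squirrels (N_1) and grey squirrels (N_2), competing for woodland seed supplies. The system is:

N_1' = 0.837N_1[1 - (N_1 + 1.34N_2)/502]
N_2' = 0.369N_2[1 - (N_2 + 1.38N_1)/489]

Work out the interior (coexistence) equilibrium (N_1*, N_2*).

N_1* ≈ 180, N_2* ≈ 240

Setting both brackets to zero gives the nullclines N_1 + 1.34N_2 = 502 and 1.38N_1 + N_2 = 489.
Substituting N_2 = 489 - 1.38N_1 into the first: N_1(1 - 1.34·1.38) = 502 - 1.34·489.
So N_1* = -153/-0.849 = 180, and then N_2* = 489 - 1.38·180 = 240.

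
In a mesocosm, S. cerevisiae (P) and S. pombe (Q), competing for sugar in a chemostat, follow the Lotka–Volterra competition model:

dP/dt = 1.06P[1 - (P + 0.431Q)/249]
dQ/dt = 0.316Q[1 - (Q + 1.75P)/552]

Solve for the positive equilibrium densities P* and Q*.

P* ≈ 45.1, Q* ≈ 473

Setting both brackets to zero gives the nullclines P + 0.431Q = 249 and 1.75P + Q = 552.
Substituting Q = 552 - 1.75P into the first: P(1 - 0.431·1.75) = 249 - 0.431·552.
So P* = 11.1/0.246 = 45.1, and then Q* = 552 - 1.75·45.1 = 473.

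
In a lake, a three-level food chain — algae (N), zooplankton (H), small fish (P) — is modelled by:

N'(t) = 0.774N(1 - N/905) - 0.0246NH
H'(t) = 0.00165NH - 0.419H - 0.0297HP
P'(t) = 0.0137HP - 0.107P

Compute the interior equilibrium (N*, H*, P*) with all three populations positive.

N* ≈ 680, H* ≈ 7.81, P* ≈ 23.7

From dP/dt = 0: 0.0137H* = 0.107, so H* = 7.81.
From dN/dt = 0: 0.774(1 - N*/905) = 0.0246·7.81, giving N* = 905·(1 - 0.248) = 680.
From dH/dt = 0: 0.00165·680 - 0.419 = 0.0297P*, so P* = 0.704/0.0297 = 23.7.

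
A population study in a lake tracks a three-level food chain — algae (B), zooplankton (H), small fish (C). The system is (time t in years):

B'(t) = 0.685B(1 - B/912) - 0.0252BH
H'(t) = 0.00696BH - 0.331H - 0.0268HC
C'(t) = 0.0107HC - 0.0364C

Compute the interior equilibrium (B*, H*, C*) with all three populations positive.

From dC/dt = 0: 0.0107H* = 0.0364, so H* = 3.4.
From dB/dt = 0: 0.685(1 - B*/912) = 0.0252·3.4, giving B* = 912·(1 - 0.125) = 798.
From dH/dt = 0: 0.00696·798 - 0.331 = 0.0268C*, so C* = 5.22/0.0268 = 195.

B* ≈ 798, H* ≈ 3.4, C* ≈ 195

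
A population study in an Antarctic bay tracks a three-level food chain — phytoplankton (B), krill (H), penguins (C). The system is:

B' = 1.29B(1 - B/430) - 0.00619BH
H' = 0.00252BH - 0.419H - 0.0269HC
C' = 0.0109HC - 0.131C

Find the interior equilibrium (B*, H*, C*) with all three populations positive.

From dC/dt = 0: 0.0109H* = 0.131, so H* = 12.
From dB/dt = 0: 1.29(1 - B*/430) = 0.00619·12, giving B* = 430·(1 - 0.0577) = 405.
From dH/dt = 0: 0.00252·405 - 0.419 = 0.0269C*, so C* = 0.602/0.0269 = 22.4.

B* ≈ 405, H* ≈ 12, C* ≈ 22.4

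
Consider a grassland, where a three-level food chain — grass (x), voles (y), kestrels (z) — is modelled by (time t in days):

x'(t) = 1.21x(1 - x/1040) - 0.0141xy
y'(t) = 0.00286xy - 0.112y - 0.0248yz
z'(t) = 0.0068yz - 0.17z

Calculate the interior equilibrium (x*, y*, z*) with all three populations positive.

x* ≈ 737, y* ≈ 25, z* ≈ 80.5

From dz/dt = 0: 0.0068y* = 0.17, so y* = 25.
From dx/dt = 0: 1.21(1 - x*/1040) = 0.0141·25, giving x* = 1040·(1 - 0.291) = 737.
From dy/dt = 0: 0.00286·737 - 0.112 = 0.0248z*, so z* = 2/0.0248 = 80.5.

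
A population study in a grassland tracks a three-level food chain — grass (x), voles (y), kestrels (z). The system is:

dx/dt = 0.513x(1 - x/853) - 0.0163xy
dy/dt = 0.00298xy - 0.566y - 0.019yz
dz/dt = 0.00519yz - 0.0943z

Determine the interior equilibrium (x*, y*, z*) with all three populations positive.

x* ≈ 361, y* ≈ 18.2, z* ≈ 26.8

From dz/dt = 0: 0.00519y* = 0.0943, so y* = 18.2.
From dx/dt = 0: 0.513(1 - x*/853) = 0.0163·18.2, giving x* = 853·(1 - 0.577) = 361.
From dy/dt = 0: 0.00298·361 - 0.566 = 0.019z*, so z* = 0.508/0.019 = 26.8.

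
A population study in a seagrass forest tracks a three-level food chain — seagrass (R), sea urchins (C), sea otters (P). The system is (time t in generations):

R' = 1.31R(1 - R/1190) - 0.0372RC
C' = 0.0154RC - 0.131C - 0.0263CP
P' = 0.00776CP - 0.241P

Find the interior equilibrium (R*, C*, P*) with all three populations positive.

From dP/dt = 0: 0.00776C* = 0.241, so C* = 31.1.
From dR/dt = 0: 1.31(1 - R*/1190) = 0.0372·31.1, giving R* = 1190·(1 - 0.882) = 141.
From dC/dt = 0: 0.0154·141 - 0.131 = 0.0263P*, so P* = 2.03/0.0263 = 77.3.

R* ≈ 141, C* ≈ 31.1, P* ≈ 77.3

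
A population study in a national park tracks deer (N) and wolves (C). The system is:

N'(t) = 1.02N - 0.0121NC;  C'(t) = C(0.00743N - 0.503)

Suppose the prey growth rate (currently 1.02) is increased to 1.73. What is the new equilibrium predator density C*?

C* ≈ 143

At the interior fixed point, setting dN/dt = 0 with N > 0 fixes C* = (prey growth rate)/(NC coefficient) — independent of the other coefficients.
With the change, C* = 1.73/0.0121 = 143; it rises from 84.3.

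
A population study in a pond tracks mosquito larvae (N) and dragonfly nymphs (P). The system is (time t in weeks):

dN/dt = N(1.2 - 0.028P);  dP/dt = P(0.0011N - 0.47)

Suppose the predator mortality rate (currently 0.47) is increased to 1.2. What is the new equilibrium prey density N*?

At the interior fixed point, setting dP/dt = 0 with P > 0 fixes N* = (predator death rate)/(NP coefficient) — independent of the other coefficients.
With the change, N* = 1.2/0.0011 = 1090; it rises from 427.

N* ≈ 1090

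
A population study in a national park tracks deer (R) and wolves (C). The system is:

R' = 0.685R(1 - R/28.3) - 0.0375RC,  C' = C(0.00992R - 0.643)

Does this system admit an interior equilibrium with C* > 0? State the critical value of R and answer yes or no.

The predator equation gives dC/dt > 0 only when R > 0.643/0.00992 = 64.8.
Without the predator, R → K = 28.3. Since 28.3 < 64.8, the predator cannot invade.

Threshold R = 64.8; K < 64.8, so no, the predator goes extinct.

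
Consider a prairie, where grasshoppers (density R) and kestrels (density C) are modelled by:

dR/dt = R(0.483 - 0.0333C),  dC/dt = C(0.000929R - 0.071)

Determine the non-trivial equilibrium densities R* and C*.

R* ≈ 76.4, C* ≈ 14.5

Set dC/dt = 0 with C > 0: 0.000929R - 0.071 = 0, so R* = 0.071/0.000929 = 76.4.
Set dR/dt = 0 with R > 0: 0.483 - 0.0333C = 0, so C* = 0.483/0.0333 = 14.5.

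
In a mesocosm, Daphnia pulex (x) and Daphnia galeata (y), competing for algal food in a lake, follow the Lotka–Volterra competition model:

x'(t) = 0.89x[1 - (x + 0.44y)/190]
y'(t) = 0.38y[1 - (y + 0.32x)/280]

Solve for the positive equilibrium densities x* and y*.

x* ≈ 77.7, y* ≈ 255

Setting both brackets to zero gives the nullclines x + 0.44y = 190 and 0.32x + y = 280.
Substituting y = 280 - 0.32x into the first: x(1 - 0.44·0.32) = 190 - 0.44·280.
So x* = 66.8/0.859 = 77.7, and then y* = 280 - 0.32·77.7 = 255.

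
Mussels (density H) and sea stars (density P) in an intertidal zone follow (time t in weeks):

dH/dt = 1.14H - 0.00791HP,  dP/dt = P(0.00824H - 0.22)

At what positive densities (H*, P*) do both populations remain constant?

H* ≈ 26.7, P* ≈ 144

Set dP/dt = 0 with P > 0: 0.00824H - 0.22 = 0, so H* = 0.22/0.00824 = 26.7.
Set dH/dt = 0 with H > 0: 1.14 - 0.00791P = 0, so P* = 1.14/0.00791 = 144.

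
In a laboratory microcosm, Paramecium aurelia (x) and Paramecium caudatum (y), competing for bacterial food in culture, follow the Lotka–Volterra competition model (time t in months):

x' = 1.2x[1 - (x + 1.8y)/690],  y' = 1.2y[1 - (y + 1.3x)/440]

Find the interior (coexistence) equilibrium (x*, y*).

x* ≈ 76.1, y* ≈ 341

Setting both brackets to zero gives the nullclines x + 1.8y = 690 and 1.3x + y = 440.
Substituting y = 440 - 1.3x into the first: x(1 - 1.8·1.3) = 690 - 1.8·440.
So x* = -102/-1.34 = 76.1, and then y* = 440 - 1.3·76.1 = 341.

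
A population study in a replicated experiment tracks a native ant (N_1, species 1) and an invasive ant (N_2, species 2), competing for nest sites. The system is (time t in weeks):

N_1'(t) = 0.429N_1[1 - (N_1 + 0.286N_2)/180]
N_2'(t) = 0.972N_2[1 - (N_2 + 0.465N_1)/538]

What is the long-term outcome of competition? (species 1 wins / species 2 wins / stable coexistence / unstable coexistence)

stable coexistence

Compare the nullcline intercepts: K1/α12 = 180/0.286 = 629 > K2 = 538; K2/α21 = 538/0.465 = 1160 > K1 = 180.
Since both inequalities hold, each species can invade when rare, so the interior equilibrium is stable.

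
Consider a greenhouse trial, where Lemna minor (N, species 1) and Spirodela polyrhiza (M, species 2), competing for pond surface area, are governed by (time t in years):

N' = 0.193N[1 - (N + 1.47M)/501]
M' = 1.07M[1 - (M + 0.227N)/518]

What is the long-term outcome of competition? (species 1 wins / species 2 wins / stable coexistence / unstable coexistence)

species 2 excludes species 1

Compare the nullcline intercepts: K1/α12 = 501/1.47 = 341 < K2 = 518; K2/α21 = 518/0.227 = 2280 > K1 = 501.
Since the inequalities point opposite ways, species 2 can invade but species 1 cannot.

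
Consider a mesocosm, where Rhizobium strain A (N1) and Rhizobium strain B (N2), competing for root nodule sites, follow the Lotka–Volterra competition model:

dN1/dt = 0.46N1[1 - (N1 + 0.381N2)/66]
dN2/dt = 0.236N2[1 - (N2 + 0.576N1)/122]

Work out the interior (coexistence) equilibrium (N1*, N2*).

N1* ≈ 25, N2* ≈ 108

Setting both brackets to zero gives the nullclines N1 + 0.381N2 = 66 and 0.576N1 + N2 = 122.
Substituting N2 = 122 - 0.576N1 into the first: N1(1 - 0.381·0.576) = 66 - 0.381·122.
So N1* = 19.5/0.781 = 25, and then N2* = 122 - 0.576·25 = 108.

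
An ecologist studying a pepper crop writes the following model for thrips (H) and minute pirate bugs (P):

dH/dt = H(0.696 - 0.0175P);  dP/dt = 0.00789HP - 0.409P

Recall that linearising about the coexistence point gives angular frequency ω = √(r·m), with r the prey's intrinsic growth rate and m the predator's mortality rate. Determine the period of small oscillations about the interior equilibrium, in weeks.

Here r = 0.696 and m = 0.409, so r·m = 0.285.
ω = √0.285 = 0.534 per week, hence T = 2π/ω ≈ 11.8 weeks.

T ≈ 11.8 weeks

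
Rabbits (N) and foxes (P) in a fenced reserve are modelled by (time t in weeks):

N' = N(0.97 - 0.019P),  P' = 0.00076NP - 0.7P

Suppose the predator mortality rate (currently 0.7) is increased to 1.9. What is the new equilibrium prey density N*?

At the interior fixed point, setting dP/dt = 0 with P > 0 fixes N* = (predator death rate)/(NP coefficient) — independent of the other coefficients.
With the change, N* = 1.9/0.00076 = 2500; it rises from 921.

N* ≈ 2500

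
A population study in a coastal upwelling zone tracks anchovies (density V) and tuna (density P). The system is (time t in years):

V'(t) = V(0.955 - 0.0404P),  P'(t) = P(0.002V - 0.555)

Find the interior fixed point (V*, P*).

V* ≈ 278, P* ≈ 23.6

Set dP/dt = 0 with P > 0: 0.002V - 0.555 = 0, so V* = 0.555/0.002 = 278.
Set dV/dt = 0 with V > 0: 0.955 - 0.0404P = 0, so P* = 0.955/0.0404 = 23.6.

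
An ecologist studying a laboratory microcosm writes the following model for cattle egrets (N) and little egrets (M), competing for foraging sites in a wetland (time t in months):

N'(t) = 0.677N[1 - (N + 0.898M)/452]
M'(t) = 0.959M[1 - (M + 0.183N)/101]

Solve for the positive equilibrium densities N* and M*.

Setting both brackets to zero gives the nullclines N + 0.898M = 452 and 0.183N + M = 101.
Substituting M = 101 - 0.183N into the first: N(1 - 0.898·0.183) = 452 - 0.898·101.
So N* = 361/0.836 = 432, and then M* = 101 - 0.183·432 = 21.9.

N* ≈ 432, M* ≈ 21.9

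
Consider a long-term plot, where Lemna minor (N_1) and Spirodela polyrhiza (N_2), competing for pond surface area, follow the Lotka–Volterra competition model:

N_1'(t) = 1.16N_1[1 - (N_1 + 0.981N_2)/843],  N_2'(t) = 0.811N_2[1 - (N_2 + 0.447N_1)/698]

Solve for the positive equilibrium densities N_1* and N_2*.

Setting both brackets to zero gives the nullclines N_1 + 0.981N_2 = 843 and 0.447N_1 + N_2 = 698.
Substituting N_2 = 698 - 0.447N_1 into the first: N_1(1 - 0.981·0.447) = 843 - 0.981·698.
So N_1* = 158/0.561 = 282, and then N_2* = 698 - 0.447·282 = 572.

N_1* ≈ 282, N_2* ≈ 572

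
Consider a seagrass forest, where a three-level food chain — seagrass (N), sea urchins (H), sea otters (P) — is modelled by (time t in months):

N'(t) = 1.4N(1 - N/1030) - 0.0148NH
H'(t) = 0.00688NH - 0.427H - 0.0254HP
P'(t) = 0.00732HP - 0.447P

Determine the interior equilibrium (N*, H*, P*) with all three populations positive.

From dP/dt = 0: 0.00732H* = 0.447, so H* = 61.1.
From dN/dt = 0: 1.4(1 - N*/1030) = 0.0148·61.1, giving N* = 1030·(1 - 0.646) = 365.
From dH/dt = 0: 0.00688·365 - 0.427 = 0.0254P*, so P* = 2.08/0.0254 = 82.1.

N* ≈ 365, H* ≈ 61.1, P* ≈ 82.1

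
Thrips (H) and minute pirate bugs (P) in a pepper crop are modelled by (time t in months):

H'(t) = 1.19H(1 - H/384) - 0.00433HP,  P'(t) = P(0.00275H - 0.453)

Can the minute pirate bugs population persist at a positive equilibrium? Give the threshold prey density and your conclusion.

Threshold H = 165; K > 165, so yes, the predator persists.

The predator equation gives dP/dt > 0 only when H > 0.453/0.00275 = 165.
Without the predator, H → K = 384. Since 384 > 165, the predator can invade and persist.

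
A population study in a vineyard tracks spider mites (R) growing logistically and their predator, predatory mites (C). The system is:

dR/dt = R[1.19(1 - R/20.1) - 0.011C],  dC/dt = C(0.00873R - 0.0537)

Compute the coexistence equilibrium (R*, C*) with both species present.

From dC/dt = 0 with C > 0: 0.00873R* = 0.0537, so R* = 6.15.
Substitute into dR/dt = 0: 1.19(1 - 6.15/20.1) = 0.011C*.
The bracket is 0.694, giving C* = 0.826/0.011 = 75.1.

R* ≈ 6.15, C* ≈ 75.1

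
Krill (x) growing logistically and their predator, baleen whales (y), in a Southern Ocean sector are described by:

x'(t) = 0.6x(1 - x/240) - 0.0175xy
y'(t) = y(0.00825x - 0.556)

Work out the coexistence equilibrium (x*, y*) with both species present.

From dy/dt = 0 with y > 0: 0.00825x* = 0.556, so x* = 67.4.
Substitute into dx/dt = 0: 0.6(1 - 67.4/240) = 0.0175y*.
The bracket is 0.719, giving y* = 0.432/0.0175 = 24.7.

x* ≈ 67.4, y* ≈ 24.7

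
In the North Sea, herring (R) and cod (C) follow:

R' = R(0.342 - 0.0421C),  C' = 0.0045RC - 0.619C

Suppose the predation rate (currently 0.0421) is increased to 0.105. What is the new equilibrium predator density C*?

C* ≈ 3.26

At the interior fixed point, setting dR/dt = 0 with R > 0 fixes C* = (prey growth rate)/(RC coefficient) — independent of the other coefficients.
With the change, C* = 0.342/0.105 = 3.26; it falls from 8.12.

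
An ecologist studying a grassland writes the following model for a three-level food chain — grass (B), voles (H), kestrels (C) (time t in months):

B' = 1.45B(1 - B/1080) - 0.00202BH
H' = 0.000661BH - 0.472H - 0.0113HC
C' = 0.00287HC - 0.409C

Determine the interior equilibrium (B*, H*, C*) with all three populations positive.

B* ≈ 866, H* ≈ 143, C* ≈ 8.86

From dC/dt = 0: 0.00287H* = 0.409, so H* = 143.
From dB/dt = 0: 1.45(1 - B*/1080) = 0.00202·143, giving B* = 1080·(1 - 0.199) = 866.
From dH/dt = 0: 0.000661·866 - 0.472 = 0.0113C*, so C* = 0.1/0.0113 = 8.86.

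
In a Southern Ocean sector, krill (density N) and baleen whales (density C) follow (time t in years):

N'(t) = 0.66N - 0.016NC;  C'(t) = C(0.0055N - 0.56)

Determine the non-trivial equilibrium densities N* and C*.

N* ≈ 102, C* ≈ 41.2

Set dC/dt = 0 with C > 0: 0.0055N - 0.56 = 0, so N* = 0.56/0.0055 = 102.
Set dN/dt = 0 with N > 0: 0.66 - 0.016C = 0, so C* = 0.66/0.016 = 41.2.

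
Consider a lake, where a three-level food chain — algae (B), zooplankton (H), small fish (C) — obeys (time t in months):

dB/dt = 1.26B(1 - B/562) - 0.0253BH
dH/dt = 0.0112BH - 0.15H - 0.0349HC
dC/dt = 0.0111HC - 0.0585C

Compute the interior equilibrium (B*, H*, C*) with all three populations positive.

B* ≈ 503, H* ≈ 5.27, C* ≈ 157

From dC/dt = 0: 0.0111H* = 0.0585, so H* = 5.27.
From dB/dt = 0: 1.26(1 - B*/562) = 0.0253·5.27, giving B* = 562·(1 - 0.106) = 503.
From dH/dt = 0: 0.0112·503 - 0.15 = 0.0349C*, so C* = 5.48/0.0349 = 157.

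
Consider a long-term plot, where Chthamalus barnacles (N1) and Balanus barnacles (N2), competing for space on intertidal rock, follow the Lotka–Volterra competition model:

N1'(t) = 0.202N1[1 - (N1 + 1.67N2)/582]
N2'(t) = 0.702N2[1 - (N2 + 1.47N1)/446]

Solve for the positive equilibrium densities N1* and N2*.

Setting both brackets to zero gives the nullclines N1 + 1.67N2 = 582 and 1.47N1 + N2 = 446.
Substituting N2 = 446 - 1.47N1 into the first: N1(1 - 1.67·1.47) = 582 - 1.67·446.
So N1* = -163/-1.45 = 112, and then N2* = 446 - 1.47·112 = 281.

N1* ≈ 112, N2* ≈ 281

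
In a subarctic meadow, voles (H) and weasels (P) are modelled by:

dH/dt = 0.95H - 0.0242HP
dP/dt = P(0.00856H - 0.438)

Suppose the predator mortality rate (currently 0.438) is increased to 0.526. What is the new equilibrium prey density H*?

At the interior fixed point, setting dP/dt = 0 with P > 0 fixes H* = (predator death rate)/(HP coefficient) — independent of the other coefficients.
With the change, H* = 0.526/0.00856 = 61.4; it rises from 51.2.

H* ≈ 61.4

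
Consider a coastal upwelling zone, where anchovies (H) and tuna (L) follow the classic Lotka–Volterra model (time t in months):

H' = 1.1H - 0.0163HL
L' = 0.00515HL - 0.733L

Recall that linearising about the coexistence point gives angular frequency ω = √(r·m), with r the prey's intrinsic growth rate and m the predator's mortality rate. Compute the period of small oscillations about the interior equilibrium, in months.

Here r = 1.1 and m = 0.733, so r·m = 0.806.
ω = √0.806 = 0.898 per month, hence T = 2π/ω ≈ 7 months.

T ≈ 7 months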